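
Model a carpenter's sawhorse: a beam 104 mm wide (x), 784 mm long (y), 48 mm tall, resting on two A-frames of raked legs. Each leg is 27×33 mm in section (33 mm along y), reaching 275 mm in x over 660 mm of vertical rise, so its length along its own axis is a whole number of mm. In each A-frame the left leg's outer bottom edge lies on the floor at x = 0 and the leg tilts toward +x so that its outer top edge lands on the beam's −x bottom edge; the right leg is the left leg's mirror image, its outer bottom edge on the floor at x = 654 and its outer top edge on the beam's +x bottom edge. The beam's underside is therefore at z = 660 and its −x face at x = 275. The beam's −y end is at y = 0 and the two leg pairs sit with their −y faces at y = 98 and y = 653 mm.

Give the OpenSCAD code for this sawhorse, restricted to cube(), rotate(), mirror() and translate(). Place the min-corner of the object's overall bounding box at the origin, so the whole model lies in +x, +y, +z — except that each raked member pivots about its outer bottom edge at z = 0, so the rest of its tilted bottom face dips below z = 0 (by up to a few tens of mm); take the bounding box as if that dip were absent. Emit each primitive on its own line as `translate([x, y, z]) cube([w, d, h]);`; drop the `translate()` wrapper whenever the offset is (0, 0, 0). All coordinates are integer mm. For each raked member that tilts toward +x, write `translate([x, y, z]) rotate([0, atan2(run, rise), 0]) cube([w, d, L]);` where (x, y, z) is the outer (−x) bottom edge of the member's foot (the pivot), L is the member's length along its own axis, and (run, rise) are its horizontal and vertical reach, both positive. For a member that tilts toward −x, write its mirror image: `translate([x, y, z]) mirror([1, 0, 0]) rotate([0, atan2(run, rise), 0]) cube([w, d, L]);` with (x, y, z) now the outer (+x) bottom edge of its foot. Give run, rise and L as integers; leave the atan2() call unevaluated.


translate([275, 0, 660]) cube([104, 784, 48]);
translate([0, 98, 0]) rotate([0, atan2(275, 660), 0]) cube([27, 33, 715]);
translate([654, 98, 0]) mirror([1, 0, 0]) rotate([0, atan2(275, 660), 0]) cube([27, 33, 715]);
translate([0, 653, 0]) rotate([0, atan2(275, 660), 0]) cube([27, 33, 715]);
translate([654, 653, 0]) mirror([1, 0, 0]) rotate([0, atan2(275, 660), 0]) cube([27, 33, 715]);


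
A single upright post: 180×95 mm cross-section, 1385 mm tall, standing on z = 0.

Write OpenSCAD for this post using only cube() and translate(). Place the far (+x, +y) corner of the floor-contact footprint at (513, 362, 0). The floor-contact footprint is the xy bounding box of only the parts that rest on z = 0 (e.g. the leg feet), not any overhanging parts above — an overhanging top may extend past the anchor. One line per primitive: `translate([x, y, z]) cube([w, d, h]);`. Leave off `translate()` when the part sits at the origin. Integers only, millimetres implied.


translate([333, 267, 0]) cube([180, 95, 1385]);


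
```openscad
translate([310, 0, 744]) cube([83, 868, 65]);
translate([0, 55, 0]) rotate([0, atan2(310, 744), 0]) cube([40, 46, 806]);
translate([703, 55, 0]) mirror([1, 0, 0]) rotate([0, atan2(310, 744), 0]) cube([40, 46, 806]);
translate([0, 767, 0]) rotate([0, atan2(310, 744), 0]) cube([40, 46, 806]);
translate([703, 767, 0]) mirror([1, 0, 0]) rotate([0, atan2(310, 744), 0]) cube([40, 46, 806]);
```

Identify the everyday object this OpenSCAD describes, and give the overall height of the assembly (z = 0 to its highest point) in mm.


A sawhorse. The overall height is 809 mm.

A beam across two mirrored pairs of raked legs — a sawhorse. The beam's underside is at z = 744 (matching the legs' vertical rise in atan2(310, 744)) and the beam is 65 mm tall, so its top is at 744 + 65 = 809 mm. The raked legs top out at the beam's underside, so that is the highest point.


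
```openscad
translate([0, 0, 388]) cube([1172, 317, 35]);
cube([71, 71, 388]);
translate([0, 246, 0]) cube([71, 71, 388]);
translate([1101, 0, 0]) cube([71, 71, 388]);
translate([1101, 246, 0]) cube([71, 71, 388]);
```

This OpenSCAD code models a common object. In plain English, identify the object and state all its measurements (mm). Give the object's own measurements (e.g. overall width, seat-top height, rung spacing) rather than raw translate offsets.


A long wooden bench with a 1172 mm (x) × 317 mm (y) seat, 35 mm thick, its top surface 423 mm above the floor. Four 71 mm square legs at the seat corners, flush with the edges, run from z = 0 to the seat underside.


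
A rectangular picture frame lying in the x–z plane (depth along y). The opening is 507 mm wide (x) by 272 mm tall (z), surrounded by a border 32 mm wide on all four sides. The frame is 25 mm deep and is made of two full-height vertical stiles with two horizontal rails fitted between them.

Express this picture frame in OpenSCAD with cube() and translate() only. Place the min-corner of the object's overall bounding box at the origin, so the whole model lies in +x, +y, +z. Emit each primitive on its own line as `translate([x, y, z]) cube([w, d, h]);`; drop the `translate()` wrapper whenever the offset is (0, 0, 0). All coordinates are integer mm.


cube([32, 25, 336]);
translate([539, 0, 0]) cube([32, 25, 336]);
translate([32, 0, 0]) cube([507, 25, 32]);
translate([32, 0, 304]) cube([507, 25, 32]);


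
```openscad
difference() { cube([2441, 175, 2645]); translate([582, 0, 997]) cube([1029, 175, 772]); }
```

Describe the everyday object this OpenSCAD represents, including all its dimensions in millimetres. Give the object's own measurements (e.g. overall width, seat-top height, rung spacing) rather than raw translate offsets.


A wall 2441 mm long (x), 175 mm thick (y), 2645 mm tall, with a rectangular window opening cut through it. The opening is 1029 mm wide and 772 mm tall; its sill is at z = 997 mm and its near (−x) edge is 582 mm from the wall's −x end. The opening passes through the full wall thickness.


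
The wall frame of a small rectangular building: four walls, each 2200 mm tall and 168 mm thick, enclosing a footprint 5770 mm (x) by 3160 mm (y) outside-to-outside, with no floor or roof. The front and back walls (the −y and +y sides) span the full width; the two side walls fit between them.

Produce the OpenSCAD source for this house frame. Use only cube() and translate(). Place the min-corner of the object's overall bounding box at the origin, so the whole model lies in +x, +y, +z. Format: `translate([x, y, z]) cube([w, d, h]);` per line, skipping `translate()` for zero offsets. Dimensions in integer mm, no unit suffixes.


cube([5770, 168, 2200]);
translate([0, 2992, 0]) cube([5770, 168, 2200]);
translate([0, 168, 0]) cube([168, 2824, 2200]);
translate([5602, 168, 0]) cube([168, 2824, 2200]);


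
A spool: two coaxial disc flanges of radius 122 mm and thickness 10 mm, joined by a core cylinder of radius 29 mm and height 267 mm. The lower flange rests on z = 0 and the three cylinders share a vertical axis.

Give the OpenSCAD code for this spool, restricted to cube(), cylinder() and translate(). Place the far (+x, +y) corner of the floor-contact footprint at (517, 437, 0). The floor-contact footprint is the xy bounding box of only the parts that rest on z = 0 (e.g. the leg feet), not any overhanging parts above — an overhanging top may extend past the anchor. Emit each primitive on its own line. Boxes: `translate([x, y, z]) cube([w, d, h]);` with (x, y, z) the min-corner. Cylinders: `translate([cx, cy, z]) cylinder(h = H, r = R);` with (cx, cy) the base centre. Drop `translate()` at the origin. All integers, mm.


translate([395, 315, 0]) cylinder(h = 10, r = 122);
translate([395, 315, 10]) cylinder(h = 267, r = 29);
translate([395, 315, 277]) cylinder(h = 10, r = 122);


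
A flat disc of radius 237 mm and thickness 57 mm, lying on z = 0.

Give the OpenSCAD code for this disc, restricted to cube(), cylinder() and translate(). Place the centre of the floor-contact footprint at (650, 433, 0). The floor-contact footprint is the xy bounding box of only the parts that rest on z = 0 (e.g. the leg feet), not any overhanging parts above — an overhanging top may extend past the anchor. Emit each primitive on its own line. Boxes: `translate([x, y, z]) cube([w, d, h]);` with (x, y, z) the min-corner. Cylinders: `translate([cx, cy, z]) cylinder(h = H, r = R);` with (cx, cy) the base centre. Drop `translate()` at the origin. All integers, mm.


translate([650, 433, 0]) cylinder(h = 57, r = 237);


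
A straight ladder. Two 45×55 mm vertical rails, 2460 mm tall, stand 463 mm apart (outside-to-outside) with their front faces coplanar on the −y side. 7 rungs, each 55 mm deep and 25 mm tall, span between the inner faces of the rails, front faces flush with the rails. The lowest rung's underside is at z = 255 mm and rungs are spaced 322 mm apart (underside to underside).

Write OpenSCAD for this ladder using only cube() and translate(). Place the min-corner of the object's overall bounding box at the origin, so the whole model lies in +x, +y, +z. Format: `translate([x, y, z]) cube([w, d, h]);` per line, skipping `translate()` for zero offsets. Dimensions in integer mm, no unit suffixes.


cube([45, 55, 2460]);
translate([418, 0, 0]) cube([45, 55, 2460]);
translate([45, 0, 255]) cube([373, 55, 25]);
translate([45, 0, 577]) cube([373, 55, 25]);
translate([45, 0, 899]) cube([373, 55, 25]);
translate([45, 0, 1221]) cube([373, 55, 25]);
translate([45, 0, 1543]) cube([373, 55, 25]);
translate([45, 0, 1865]) cube([373, 55, 25]);
translate([45, 0, 2187]) cube([373, 55, 25]);


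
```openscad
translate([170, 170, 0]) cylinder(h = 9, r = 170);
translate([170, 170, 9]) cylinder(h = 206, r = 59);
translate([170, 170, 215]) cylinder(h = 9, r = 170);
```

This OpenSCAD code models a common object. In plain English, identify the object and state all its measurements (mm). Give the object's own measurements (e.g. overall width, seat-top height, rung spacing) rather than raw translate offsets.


A spool: two coaxial disc flanges of radius 170 mm and thickness 9 mm, joined by a core cylinder of radius 59 mm and height 206 mm. The lower flange rests on z = 0 and the three cylinders share a vertical axis.


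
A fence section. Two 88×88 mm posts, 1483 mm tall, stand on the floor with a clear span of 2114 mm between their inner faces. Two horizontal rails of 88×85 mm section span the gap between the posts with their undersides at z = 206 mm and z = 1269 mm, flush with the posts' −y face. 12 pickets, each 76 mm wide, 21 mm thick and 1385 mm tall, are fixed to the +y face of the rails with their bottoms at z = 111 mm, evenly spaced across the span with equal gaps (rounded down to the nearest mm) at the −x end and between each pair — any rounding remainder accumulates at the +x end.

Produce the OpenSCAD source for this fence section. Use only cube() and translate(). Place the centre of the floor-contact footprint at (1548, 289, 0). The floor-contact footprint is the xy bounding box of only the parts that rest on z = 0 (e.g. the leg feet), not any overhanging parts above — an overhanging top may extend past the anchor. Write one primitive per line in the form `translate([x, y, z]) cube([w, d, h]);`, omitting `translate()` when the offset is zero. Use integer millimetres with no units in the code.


translate([403, 245, 0]) cube([88, 88, 1483]);
translate([2605, 245, 0]) cube([88, 88, 1483]);
translate([491, 245, 206]) cube([2114, 88, 85]);
translate([491, 245, 1269]) cube([2114, 88, 85]);
translate([583, 333, 111]) cube([76, 21, 1385]);
translate([751, 333, 111]) cube([76, 21, 1385]);
translate([919, 333, 111]) cube([76, 21, 1385]);
translate([1087, 333, 111]) cube([76, 21, 1385]);
translate([1255, 333, 111]) cube([76, 21, 1385]);
translate([1423, 333, 111]) cube([76, 21, 1385]);
translate([1591, 333, 111]) cube([76, 21, 1385]);
translate([1759, 333, 111]) cube([76, 21, 1385]);
translate([1927, 333, 111]) cube([76, 21, 1385]);
translate([2095, 333, 111]) cube([76, 21, 1385]);
translate([2263, 333, 111]) cube([76, 21, 1385]);
translate([2431, 333, 111]) cube([76, 21, 1385]);


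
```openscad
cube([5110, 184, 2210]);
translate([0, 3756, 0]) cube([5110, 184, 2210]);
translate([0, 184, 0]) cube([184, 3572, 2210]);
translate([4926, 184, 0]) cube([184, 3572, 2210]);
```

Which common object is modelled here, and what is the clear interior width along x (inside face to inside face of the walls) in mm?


A house (or room) frame. The interior width is 4742 mm.

Four 2210 mm walls enclosing a rectangle with no floor or roof — a room or house frame. Outside width is 5110 mm and wall thickness is 184 mm, so the interior width is 5110 − 2 × 184 = 4742 mm.


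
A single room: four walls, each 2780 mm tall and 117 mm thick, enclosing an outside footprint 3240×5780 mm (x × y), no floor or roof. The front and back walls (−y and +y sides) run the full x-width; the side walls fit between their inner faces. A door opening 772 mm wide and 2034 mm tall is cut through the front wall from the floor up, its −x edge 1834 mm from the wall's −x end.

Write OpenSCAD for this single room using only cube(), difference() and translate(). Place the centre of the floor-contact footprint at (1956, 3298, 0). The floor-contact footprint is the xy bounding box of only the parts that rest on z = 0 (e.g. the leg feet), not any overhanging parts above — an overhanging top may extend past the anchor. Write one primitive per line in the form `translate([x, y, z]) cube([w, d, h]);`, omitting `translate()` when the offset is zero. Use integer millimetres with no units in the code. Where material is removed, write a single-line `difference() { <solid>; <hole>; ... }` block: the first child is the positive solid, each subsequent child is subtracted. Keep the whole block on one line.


difference() { translate([336, 408, 0]) cube([3240, 117, 2780]); translate([2170, 408, 0]) cube([772, 117, 2034]); }
translate([336, 6071, 0]) cube([3240, 117, 2780]);
translate([336, 525, 0]) cube([117, 5546, 2780]);
translate([3459, 525, 0]) cube([117, 5546, 2780]);


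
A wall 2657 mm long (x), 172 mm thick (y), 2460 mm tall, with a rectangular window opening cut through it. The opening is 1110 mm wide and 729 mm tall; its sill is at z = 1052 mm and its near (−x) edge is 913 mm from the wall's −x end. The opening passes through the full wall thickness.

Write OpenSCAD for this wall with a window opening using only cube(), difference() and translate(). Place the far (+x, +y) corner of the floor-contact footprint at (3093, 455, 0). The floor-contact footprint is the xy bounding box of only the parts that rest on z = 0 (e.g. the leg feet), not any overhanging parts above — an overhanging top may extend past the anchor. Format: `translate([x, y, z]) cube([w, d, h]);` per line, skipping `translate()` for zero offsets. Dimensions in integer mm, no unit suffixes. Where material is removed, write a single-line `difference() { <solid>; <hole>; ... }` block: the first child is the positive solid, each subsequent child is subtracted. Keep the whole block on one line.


difference() { translate([436, 283, 0]) cube([2657, 172, 2460]); translate([1349, 283, 1052]) cube([1110, 172, 729]); }


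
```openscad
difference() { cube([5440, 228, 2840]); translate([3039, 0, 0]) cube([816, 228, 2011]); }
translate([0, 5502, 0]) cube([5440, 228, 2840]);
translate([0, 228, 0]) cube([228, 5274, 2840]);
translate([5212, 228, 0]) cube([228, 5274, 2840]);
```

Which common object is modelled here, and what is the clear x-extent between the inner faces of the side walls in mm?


A single room. The interior width is 4984 mm.

Four walls enclosing a rectangle with a door in the front wall — a room. Outside width 5440 minus two 228 mm walls gives 4984 mm.


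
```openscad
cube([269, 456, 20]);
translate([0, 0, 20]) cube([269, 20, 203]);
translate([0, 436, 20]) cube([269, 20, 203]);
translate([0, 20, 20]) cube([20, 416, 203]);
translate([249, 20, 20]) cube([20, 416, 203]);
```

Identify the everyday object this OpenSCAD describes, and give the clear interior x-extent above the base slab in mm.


An open box. The internal width is 229 mm.

A 269×456 base slab with four walls standing on it — an open box. The base is 269 mm wide and the walls are 20 mm thick, so the internal width is 269 − 2 × 20 = 229 mm.


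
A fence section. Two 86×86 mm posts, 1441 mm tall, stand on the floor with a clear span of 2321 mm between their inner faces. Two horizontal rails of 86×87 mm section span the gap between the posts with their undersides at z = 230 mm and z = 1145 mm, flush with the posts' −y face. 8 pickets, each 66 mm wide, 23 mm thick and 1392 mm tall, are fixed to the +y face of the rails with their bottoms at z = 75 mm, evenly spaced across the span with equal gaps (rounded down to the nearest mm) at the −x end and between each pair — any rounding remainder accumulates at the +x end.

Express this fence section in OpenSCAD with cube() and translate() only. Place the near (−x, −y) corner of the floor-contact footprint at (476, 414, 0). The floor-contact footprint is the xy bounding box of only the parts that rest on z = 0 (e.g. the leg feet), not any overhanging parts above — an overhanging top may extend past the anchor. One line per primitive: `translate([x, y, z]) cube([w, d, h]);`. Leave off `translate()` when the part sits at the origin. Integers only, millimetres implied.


translate([476, 414, 0]) cube([86, 86, 1441]);
translate([2883, 414, 0]) cube([86, 86, 1441]);
translate([562, 414, 230]) cube([2321, 86, 87]);
translate([562, 414, 1145]) cube([2321, 86, 87]);
translate([761, 500, 75]) cube([66, 23, 1392]);
translate([1026, 500, 75]) cube([66, 23, 1392]);
translate([1291, 500, 75]) cube([66, 23, 1392]);
translate([1556, 500, 75]) cube([66, 23, 1392]);
translate([1821, 500, 75]) cube([66, 23, 1392]);
translate([2086, 500, 75]) cube([66, 23, 1392]);
translate([2351, 500, 75]) cube([66, 23, 1392]);
translate([2616, 500, 75]) cube([66, 23, 1392]);


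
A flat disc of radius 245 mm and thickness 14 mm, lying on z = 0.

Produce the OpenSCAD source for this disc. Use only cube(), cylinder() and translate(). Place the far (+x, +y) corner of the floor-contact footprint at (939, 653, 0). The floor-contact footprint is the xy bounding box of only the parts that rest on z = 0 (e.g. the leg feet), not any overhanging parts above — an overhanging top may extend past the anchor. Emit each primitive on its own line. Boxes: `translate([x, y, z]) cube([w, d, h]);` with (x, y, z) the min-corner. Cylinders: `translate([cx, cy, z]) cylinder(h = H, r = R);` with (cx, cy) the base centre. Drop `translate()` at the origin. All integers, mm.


translate([694, 408, 0]) cylinder(h = 14, r = 245);


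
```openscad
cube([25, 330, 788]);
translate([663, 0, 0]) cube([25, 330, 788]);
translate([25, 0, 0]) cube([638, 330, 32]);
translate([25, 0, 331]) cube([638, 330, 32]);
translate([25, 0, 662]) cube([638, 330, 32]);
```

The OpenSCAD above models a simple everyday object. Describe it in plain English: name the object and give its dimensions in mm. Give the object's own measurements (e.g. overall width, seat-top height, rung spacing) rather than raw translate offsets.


An open bookshelf. Two side panels, each 25 mm thick, 330 mm deep and 788 mm tall, stand 688 mm apart (outside-to-outside). Between them sit 3 shelves, each 32 mm thick and 330 mm deep, spanning the full gap between the sides. The bottom shelf rests on the floor (its underside at z = 0) and the clear gap between one shelf's top and the next shelf's underside is 299 mm.


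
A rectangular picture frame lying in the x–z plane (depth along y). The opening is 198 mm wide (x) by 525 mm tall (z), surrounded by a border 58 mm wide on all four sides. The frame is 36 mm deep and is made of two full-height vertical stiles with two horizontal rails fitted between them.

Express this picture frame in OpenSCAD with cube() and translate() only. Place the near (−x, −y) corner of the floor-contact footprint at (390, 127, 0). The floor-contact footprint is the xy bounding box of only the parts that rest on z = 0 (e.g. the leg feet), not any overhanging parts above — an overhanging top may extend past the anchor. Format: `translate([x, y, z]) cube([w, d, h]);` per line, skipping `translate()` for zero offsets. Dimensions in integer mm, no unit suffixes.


translate([390, 127, 0]) cube([58, 36, 641]);
translate([646, 127, 0]) cube([58, 36, 641]);
translate([448, 127, 0]) cube([198, 36, 58]);
translate([448, 127, 583]) cube([198, 36, 58]);


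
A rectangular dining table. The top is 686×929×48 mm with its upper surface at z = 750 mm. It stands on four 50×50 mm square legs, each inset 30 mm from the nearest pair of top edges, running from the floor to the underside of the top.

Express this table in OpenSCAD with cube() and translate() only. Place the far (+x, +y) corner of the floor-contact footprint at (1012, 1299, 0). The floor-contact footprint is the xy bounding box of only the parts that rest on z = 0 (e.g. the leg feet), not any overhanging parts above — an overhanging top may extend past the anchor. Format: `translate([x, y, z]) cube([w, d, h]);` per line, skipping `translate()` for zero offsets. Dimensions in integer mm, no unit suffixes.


translate([356, 400, 702]) cube([686, 929, 48]);
translate([386, 430, 0]) cube([50, 50, 702]);
translate([962, 430, 0]) cube([50, 50, 702]);
translate([386, 1249, 0]) cube([50, 50, 702]);
translate([962, 1249, 0]) cube([50, 50, 702]);


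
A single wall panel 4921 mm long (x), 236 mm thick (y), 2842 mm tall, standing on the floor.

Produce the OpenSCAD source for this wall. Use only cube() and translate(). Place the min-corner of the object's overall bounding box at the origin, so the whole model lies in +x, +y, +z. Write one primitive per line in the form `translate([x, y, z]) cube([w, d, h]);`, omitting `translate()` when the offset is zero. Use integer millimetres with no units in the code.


cube([4921, 236, 2842]);


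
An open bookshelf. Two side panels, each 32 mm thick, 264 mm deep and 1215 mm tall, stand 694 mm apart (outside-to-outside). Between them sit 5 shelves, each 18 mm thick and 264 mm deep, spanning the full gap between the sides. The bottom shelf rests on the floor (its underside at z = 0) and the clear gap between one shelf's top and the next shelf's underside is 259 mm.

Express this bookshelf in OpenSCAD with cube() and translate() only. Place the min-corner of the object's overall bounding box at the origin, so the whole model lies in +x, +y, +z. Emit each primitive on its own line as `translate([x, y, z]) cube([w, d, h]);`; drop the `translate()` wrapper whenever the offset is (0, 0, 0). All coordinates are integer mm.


cube([32, 264, 1215]);
translate([662, 0, 0]) cube([32, 264, 1215]);
translate([32, 0, 0]) cube([630, 264, 18]);
translate([32, 0, 277]) cube([630, 264, 18]);
translate([32, 0, 554]) cube([630, 264, 18]);
translate([32, 0, 831]) cube([630, 264, 18]);
translate([32, 0, 1108]) cube([630, 264, 18]);


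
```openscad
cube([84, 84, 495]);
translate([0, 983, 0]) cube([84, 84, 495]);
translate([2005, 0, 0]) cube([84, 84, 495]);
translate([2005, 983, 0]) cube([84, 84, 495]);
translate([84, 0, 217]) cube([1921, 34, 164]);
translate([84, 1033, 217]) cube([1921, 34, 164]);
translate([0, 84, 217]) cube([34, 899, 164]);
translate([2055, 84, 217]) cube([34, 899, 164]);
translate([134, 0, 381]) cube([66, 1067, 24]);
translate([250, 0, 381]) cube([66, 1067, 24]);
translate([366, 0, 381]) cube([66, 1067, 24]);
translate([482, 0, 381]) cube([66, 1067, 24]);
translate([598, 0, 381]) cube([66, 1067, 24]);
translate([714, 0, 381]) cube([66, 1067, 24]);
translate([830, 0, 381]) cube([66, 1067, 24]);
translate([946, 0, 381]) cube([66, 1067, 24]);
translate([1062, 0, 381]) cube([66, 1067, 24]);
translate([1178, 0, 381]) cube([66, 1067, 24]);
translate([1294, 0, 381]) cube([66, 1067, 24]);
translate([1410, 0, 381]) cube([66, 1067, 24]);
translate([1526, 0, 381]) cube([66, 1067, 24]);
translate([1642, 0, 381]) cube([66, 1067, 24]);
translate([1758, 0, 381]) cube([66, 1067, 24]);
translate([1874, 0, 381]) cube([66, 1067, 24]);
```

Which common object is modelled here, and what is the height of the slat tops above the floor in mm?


A bed frame. The slat-top height is 405 mm.

Four posts, four rails, and a row of slats — a bed frame. Slats sit on the rails at z = 217 + 164 = 381; with slat thickness 24, the top is 405 mm.


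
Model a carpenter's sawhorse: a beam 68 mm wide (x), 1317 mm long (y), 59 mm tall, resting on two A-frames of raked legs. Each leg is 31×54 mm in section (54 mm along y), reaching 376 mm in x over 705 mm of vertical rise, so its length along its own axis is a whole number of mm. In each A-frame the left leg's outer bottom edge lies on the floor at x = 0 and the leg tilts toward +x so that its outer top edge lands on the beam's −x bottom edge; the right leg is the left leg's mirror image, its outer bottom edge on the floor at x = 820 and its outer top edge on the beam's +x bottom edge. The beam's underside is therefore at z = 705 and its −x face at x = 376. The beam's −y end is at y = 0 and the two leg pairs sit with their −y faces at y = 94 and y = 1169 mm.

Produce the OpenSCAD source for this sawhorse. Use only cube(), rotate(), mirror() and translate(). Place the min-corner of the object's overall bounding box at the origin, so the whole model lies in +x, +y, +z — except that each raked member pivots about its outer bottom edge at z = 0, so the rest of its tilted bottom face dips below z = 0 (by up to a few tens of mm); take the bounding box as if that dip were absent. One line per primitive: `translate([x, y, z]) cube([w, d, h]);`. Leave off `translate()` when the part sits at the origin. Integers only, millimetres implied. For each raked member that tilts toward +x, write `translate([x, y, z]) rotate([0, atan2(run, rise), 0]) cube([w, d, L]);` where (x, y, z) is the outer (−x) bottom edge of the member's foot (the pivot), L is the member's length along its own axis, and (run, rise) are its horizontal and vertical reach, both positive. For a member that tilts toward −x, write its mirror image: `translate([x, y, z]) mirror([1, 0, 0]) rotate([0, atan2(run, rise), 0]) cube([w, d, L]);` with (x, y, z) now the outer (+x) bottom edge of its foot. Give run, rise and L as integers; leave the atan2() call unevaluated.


translate([376, 0, 705]) cube([68, 1317, 59]);
translate([0, 94, 0]) rotate([0, atan2(376, 705), 0]) cube([31, 54, 799]);
translate([820, 94, 0]) mirror([1, 0, 0]) rotate([0, atan2(376, 705), 0]) cube([31, 54, 799]);
translate([0, 1169, 0]) rotate([0, atan2(376, 705), 0]) cube([31, 54, 799]);
translate([820, 1169, 0]) mirror([1, 0, 0]) rotate([0, atan2(376, 705), 0]) cube([31, 54, 799]);


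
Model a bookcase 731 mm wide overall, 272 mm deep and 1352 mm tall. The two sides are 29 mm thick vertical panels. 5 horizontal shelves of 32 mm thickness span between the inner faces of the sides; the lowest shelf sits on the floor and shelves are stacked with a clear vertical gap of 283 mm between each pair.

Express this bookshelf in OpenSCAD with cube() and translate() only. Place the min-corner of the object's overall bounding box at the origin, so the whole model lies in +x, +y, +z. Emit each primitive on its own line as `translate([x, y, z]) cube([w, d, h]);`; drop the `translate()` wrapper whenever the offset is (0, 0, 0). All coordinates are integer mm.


cube([29, 272, 1352]);
translate([702, 0, 0]) cube([29, 272, 1352]);
translate([29, 0, 0]) cube([673, 272, 32]);
translate([29, 0, 315]) cube([673, 272, 32]);
translate([29, 0, 630]) cube([673, 272, 32]);
translate([29, 0, 945]) cube([673, 272, 32]);
translate([29, 0, 1260]) cube([673, 272, 32]);


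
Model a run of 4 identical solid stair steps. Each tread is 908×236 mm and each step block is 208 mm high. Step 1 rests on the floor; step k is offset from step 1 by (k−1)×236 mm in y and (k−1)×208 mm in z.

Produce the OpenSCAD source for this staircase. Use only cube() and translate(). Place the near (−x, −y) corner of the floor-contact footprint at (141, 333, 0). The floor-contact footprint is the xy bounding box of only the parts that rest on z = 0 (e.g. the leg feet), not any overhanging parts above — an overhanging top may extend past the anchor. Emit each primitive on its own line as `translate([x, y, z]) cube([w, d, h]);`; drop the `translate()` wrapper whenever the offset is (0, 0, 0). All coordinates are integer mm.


translate([141, 333, 0]) cube([908, 236, 208]);
translate([141, 569, 208]) cube([908, 236, 208]);
translate([141, 805, 416]) cube([908, 236, 208]);
translate([141, 1041, 624]) cube([908, 236, 208]);


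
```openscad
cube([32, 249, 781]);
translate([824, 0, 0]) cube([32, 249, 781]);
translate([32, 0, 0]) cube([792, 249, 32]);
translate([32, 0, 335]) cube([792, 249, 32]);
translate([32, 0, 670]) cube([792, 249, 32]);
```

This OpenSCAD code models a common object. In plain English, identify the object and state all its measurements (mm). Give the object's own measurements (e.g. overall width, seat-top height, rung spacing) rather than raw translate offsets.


An open bookshelf. Two side panels, each 32 mm thick, 249 mm deep and 781 mm tall, stand 856 mm apart (outside-to-outside). Between them sit 3 shelves, each 32 mm thick and 249 mm deep, spanning the full gap between the sides. The bottom shelf rests on the floor (its underside at z = 0) and the clear gap between one shelf's top and the next shelf's underside is 303 mm.


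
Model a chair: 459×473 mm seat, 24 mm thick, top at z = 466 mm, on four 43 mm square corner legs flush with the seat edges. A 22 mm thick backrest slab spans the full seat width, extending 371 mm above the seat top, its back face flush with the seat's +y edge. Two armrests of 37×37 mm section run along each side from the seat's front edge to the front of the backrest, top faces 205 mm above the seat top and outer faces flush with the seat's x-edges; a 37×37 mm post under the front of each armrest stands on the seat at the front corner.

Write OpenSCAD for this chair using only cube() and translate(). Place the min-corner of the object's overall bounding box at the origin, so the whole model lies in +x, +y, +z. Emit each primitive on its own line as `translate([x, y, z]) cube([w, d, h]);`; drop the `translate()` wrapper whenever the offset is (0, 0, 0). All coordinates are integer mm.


// leg_h = 466 - 24 = 442
// arm post h = 205 - 37 = 168
translate([0, 0, 442]) cube([459, 473, 24]);
cube([43, 43, 442]);
translate([416, 0, 0]) cube([43, 43, 442]);
translate([0, 430, 0]) cube([43, 43, 442]);
translate([416, 430, 0]) cube([43, 43, 442]);
translate([0, 451, 466]) cube([459, 22, 371]);
translate([0, 0, 634]) cube([37, 451, 37]);
translate([422, 0, 634]) cube([37, 451, 37]);
translate([0, 0, 466]) cube([37, 37, 168]);
translate([422, 0, 466]) cube([37, 37, 168]);


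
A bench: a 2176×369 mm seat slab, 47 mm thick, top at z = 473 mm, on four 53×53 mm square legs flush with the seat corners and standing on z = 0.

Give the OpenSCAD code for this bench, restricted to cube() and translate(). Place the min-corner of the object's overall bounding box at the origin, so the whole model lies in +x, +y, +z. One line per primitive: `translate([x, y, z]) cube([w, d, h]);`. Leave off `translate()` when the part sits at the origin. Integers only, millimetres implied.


translate([0, 0, 426]) cube([2176, 369, 47]);
cube([53, 53, 426]);
translate([0, 316, 0]) cube([53, 53, 426]);
translate([2123, 0, 0]) cube([53, 53, 426]);
translate([2123, 316, 0]) cube([53, 53, 426]);


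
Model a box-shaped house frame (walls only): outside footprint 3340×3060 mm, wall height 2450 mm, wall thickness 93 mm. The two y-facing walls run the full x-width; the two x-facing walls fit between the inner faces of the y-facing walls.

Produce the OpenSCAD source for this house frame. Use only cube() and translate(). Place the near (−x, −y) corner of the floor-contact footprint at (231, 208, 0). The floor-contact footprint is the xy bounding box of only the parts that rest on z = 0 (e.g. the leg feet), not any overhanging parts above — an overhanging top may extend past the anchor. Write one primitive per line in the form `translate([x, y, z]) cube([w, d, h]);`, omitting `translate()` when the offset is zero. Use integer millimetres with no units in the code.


translate([231, 208, 0]) cube([3340, 93, 2450]);
translate([231, 3175, 0]) cube([3340, 93, 2450]);
translate([231, 301, 0]) cube([93, 2874, 2450]);
translate([3478, 301, 0]) cube([93, 2874, 2450]);


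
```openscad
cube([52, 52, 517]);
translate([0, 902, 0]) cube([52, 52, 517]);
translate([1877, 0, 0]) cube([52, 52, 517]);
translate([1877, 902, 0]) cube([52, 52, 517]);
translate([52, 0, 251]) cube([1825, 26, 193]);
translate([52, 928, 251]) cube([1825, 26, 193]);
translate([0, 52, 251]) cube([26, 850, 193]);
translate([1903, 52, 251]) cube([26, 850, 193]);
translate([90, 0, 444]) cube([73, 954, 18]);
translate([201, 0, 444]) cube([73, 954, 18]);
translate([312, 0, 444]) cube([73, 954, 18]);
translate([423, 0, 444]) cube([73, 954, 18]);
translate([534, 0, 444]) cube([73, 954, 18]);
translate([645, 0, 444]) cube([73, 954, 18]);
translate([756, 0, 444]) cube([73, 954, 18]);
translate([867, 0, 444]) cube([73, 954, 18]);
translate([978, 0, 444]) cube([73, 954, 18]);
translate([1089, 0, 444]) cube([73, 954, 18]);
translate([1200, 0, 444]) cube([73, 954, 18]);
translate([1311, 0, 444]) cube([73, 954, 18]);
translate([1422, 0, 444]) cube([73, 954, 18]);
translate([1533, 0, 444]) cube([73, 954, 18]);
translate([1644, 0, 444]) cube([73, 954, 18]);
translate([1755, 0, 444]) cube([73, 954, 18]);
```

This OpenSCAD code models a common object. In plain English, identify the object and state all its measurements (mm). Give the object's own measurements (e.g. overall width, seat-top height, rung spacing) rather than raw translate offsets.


A bed frame 1929 mm long (x) by 954 mm wide (y). Four 52×52 mm corner posts, 517 mm tall, at the corners of the footprint. Four rails of 26 mm thickness and 193 mm height run between adjacent posts with their undersides at z = 251 mm, their outer faces flush with the outside of the frame (the two x-running rails run between the posts' inner faces; the two y-running rails run between the posts' inner faces). 16 slats, each 73 mm wide (x) and 18 mm thick, lie across the top of the two x-running rails, running the full 954 mm width of the frame in y; along x they sit between the end posts with a 38 mm gap after the −x posts and between neighbouring slats, leaving 49 mm before the +x posts.


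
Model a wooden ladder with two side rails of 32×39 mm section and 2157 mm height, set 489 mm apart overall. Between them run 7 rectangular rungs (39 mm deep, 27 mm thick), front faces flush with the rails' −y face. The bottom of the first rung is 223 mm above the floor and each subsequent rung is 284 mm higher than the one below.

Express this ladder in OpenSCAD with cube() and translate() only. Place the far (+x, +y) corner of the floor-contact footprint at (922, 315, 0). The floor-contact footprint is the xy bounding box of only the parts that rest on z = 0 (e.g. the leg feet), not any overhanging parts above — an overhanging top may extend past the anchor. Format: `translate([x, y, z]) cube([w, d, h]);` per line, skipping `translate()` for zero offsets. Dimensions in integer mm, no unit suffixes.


// rung span = 489 - 2*32 = 425
// rung[k] z = 223 + k*284
translate([433, 276, 0]) cube([32, 39, 2157]);
translate([890, 276, 0]) cube([32, 39, 2157]);
translate([465, 276, 223]) cube([425, 39, 27]);
translate([465, 276, 507]) cube([425, 39, 27]);
translate([465, 276, 791]) cube([425, 39, 27]);
translate([465, 276, 1075]) cube([425, 39, 27]);
translate([465, 276, 1359]) cube([425, 39, 27]);
translate([465, 276, 1643]) cube([425, 39, 27]);
translate([465, 276, 1927]) cube([425, 39, 27]);


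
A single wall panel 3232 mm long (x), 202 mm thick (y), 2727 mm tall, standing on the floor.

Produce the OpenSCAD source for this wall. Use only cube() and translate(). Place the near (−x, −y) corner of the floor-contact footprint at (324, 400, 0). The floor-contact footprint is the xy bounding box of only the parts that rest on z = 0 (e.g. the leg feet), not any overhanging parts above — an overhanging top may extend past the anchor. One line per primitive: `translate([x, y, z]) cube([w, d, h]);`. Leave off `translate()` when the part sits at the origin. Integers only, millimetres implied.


translate([324, 400, 0]) cube([3232, 202, 2727]);


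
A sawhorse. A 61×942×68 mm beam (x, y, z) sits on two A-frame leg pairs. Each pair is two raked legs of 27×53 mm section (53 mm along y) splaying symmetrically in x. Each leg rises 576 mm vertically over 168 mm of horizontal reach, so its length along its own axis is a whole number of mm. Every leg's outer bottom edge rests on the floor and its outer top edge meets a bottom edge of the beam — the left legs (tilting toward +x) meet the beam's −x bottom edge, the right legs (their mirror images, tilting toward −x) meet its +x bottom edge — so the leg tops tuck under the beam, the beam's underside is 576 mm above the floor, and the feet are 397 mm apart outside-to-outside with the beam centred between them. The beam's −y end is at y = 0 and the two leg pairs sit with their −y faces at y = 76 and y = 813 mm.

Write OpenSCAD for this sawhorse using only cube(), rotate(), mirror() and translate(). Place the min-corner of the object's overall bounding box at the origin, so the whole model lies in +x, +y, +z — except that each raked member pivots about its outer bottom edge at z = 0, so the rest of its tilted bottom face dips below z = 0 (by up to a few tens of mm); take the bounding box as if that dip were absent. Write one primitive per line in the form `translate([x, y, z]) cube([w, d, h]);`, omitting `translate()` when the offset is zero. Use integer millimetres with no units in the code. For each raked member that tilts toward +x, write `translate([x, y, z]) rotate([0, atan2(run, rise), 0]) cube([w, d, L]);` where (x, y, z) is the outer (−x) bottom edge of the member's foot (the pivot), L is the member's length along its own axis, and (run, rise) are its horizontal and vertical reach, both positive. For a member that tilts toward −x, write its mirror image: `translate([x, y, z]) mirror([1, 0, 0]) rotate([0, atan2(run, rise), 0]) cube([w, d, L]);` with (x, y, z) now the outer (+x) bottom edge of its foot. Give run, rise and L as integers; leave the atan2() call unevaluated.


translate([168, 0, 576]) cube([61, 942, 68]);
translate([0, 76, 0]) rotate([0, atan2(168, 576), 0]) cube([27, 53, 600]);
translate([397, 76, 0]) mirror([1, 0, 0]) rotate([0, atan2(168, 576), 0]) cube([27, 53, 600]);
translate([0, 813, 0]) rotate([0, atan2(168, 576), 0]) cube([27, 53, 600]);
translate([397, 813, 0]) mirror([1, 0, 0]) rotate([0, atan2(168, 576), 0]) cube([27, 53, 600]);


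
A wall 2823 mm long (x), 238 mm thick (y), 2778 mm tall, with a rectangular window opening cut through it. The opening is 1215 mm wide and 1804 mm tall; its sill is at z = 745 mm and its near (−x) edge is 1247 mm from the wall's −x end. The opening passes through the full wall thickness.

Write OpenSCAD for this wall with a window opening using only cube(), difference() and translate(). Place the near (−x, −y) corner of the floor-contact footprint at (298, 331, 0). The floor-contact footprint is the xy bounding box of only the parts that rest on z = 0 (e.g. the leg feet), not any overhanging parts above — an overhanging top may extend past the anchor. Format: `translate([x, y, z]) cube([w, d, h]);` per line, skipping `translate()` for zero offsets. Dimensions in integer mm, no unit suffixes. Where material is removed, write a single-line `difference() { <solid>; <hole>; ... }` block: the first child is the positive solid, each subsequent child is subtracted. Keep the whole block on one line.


difference() { translate([298, 331, 0]) cube([2823, 238, 2778]); translate([1545, 331, 745]) cube([1215, 238, 1804]); }


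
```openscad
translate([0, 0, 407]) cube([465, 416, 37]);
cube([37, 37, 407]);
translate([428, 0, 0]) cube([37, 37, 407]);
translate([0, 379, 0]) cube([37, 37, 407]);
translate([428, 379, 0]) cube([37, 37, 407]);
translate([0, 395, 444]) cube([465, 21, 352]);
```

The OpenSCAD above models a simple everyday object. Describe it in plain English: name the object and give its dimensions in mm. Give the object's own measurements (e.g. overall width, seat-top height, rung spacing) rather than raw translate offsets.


A chair. The seat is a 465×416×37 mm slab with its top at z = 444 mm, on four 37×37 mm corner legs (flush with the seat edges, standing on z = 0). A flat backrest 21 mm thick, 352 mm tall, spans the full seat width and rises from the seat top along its +y edge, rear face flush with the rear of the seat.
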